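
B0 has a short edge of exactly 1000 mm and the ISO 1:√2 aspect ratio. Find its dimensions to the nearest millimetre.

Short side = 1000 mm; long side = 1000√2 ≈ 1414.2 mm.

1000 × 1414 mm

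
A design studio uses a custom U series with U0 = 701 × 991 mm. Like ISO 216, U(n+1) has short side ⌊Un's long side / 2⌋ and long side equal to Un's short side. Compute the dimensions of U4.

U1: ⌊991/2⌋ × 701 = 495 × 701 mm
U2: ⌊701/2⌋ × 495 = 350 × 495 mm
U3: ⌊495/2⌋ × 350 = 247 × 350 mm
U4: ⌊350/2⌋ × 247 = 175 × 247 mm

175 × 247 mm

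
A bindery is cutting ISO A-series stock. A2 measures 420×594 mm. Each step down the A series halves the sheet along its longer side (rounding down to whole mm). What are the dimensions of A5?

A3: ⌊594/2⌋ × 420 = 297 × 420 mm
A4: ⌊420/2⌋ × 297 = 210 × 297 mm
A5: ⌊297/2⌋ × 210 = 148 × 210 mm

148 × 210 mm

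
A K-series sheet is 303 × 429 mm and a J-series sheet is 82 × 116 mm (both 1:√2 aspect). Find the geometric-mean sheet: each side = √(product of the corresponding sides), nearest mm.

Short side: √(303 · 82) = √24846 ≈ 157.6 → 158 mm
Long side: √(429 · 116) = √49764 ≈ 223.1 → 223 mm

158 × 223 mm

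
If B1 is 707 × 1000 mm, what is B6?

B2: ⌊1000/2⌋ × 707 = 500 × 707 mm
B3: ⌊707/2⌋ × 500 = 353 × 500 mm
B4: ⌊500/2⌋ × 353 = 250 × 353 mm
B5: ⌊353/2⌋ × 250 = 176 × 250 mm
B6: ⌊250/2⌋ × 176 = 125 × 176 mm

125 × 176 mm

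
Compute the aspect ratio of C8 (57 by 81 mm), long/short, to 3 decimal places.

81 / 57 = 1.421
ISO 216 targets √2 ≈ 1.414; the +0.007 deviation is from mm rounding.

1.421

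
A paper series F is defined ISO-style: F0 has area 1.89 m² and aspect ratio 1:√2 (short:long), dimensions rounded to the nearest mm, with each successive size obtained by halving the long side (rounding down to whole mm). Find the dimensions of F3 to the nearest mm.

408 × 578 mm

Let F0's short side be w mm. w · w√2 = 1.89 m² = 1,890,000 mm², so w ≈ 1156.0 mm and w√2 ≈ 1634.9 mm → F0 = 1156 × 1635 mm.
F1: ⌊1635/2⌋ × 1156 = 817 × 1156 mm
F2: ⌊1156/2⌋ × 817 = 578 × 817 mm
F3: ⌊817/2⌋ × 578 = 408 × 578 mm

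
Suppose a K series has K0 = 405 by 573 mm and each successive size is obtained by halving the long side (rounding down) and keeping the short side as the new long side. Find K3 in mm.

143 × 202 mm

K1: ⌊573/2⌋ × 405 = 286 × 405 mm
K2: ⌊405/2⌋ × 286 = 202 × 286 mm
K3: ⌊286/2⌋ × 202 = 143 × 202 mm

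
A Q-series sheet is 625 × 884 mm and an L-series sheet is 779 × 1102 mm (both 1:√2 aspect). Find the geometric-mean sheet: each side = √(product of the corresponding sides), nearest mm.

698 × 987 mm

Short side: √(625 · 779) = √486875 ≈ 697.8 → 698 mm
Long side: √(884 · 1102) = √974168 ≈ 987.0 → 987 mm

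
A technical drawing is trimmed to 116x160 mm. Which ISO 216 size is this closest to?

C6 (114 × 162 mm)

Aspect ratio 160/116 ≈ 1.379 (ISO target is √2 ≈ 1.414).
In the C-series (envelope sizes, between A and B): C6 = 114 × 162 mm.
Off by 4 mm total — nearest standard size.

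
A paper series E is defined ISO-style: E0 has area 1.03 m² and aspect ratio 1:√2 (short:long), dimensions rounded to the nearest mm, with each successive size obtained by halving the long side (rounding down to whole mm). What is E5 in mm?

Let E0's short side be w mm. w · w√2 = 1.03 m² = 1,030,000 mm², so w ≈ 853.4 mm and w√2 ≈ 1206.9 mm → E0 = 853 × 1207 mm.
E1: ⌊1207/2⌋ × 853 = 603 × 853 mm
E2: ⌊853/2⌋ × 603 = 426 × 603 mm
E3: ⌊603/2⌋ × 426 = 301 × 426 mm
E4: ⌊426/2⌋ × 301 = 213 × 301 mm
E5: ⌊301/2⌋ × 213 = 150 × 213 mm

150 × 213 mm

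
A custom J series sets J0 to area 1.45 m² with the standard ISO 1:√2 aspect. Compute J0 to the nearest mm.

Let the short side be w mm. Then w · w√2 = 1.45 m² = 1,450,000 mm².
w² = 1,450,000/√2, so w ≈ 1012.6 mm; long side = w√2 ≈ 1432.0 mm.

1013 × 1432 mm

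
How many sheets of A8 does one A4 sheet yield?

Each ISO step halves the sheet: 1 × A4 → 2 × A5 → 4 × A6 → 8 × A7 → …
From A4 to A8 is 4 halving steps: 2^4 = 16.

16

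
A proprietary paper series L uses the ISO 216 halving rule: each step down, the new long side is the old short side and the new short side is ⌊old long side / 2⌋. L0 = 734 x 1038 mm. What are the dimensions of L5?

129 × 183 mm

L1: ⌊1038/2⌋ × 734 = 519 × 734 mm
L2: ⌊734/2⌋ × 519 = 367 × 519 mm
L3: ⌊519/2⌋ × 367 = 259 × 367 mm
L4: ⌊367/2⌋ × 259 = 183 × 259 mm
L5: ⌊259/2⌋ × 183 = 129 × 183 mm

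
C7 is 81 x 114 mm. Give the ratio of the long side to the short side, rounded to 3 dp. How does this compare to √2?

1.407

114 / 81 = 1.407
ISO 216 targets √2 ≈ 1.414; the -0.007 deviation is from mm rounding.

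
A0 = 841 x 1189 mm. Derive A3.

A1: ⌊1189/2⌋ × 841 = 594 × 841 mm
A2: ⌊841/2⌋ × 594 = 420 × 594 mm
A3: ⌊594/2⌋ × 420 = 297 × 420 mm

297 × 420 mm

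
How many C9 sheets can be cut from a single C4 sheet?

Each ISO step halves the sheet: 1 × C4 → 2 × C5 → 4 × C6 → 8 × C7 → …
From C4 to C9 is 5 halving steps: 2^5 = 32.

32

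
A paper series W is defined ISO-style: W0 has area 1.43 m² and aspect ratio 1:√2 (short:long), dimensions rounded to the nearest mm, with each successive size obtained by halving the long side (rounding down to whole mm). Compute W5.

177 × 251 mm

Let W0's short side be w mm. w · w√2 = 1.43 m² = 1,430,000 mm², so w ≈ 1005.6 mm and w√2 ≈ 1422.1 mm → W0 = 1006 × 1422 mm.
W1: ⌊1422/2⌋ × 1006 = 711 × 1006 mm
W2: ⌊1006/2⌋ × 711 = 503 × 711 mm
W3: ⌊711/2⌋ × 503 = 355 × 503 mm
W4: ⌊503/2⌋ × 355 = 251 × 355 mm
W5: ⌊355/2⌋ × 251 = 177 × 251 mm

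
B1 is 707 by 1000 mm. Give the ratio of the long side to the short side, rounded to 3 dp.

1000 / 707 = 1.414
Matches √2 ≈ 1.414 — the ISO 216 defining ratio.

1.414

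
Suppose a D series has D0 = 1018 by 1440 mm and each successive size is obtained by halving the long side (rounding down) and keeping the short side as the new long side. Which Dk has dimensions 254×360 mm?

D4

D0: 1018 × 1440 mm
D1: 720 × 1018 mm
D2: 509 × 720 mm
D3: 360 × 509 mm
D4: 254 × 360 mm
D5: 180 × 254 mm
→ matches D4.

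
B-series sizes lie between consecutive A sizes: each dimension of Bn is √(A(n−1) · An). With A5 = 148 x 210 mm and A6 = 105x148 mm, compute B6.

125 × 176 mm

Short side: √(148 · 105) = √15540 ≈ 124.7 → 125 mm
Long side: √(210 · 148) = √31080 ≈ 176.3 → 176 mm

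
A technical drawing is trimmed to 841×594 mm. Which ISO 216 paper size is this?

A1 (594 × 841 mm)

Aspect ratio 841/594 ≈ 1.416 — close to the ISO √2 ≈ 1.414.
In the A-series (A0 area = 1 m²): A1 = 594 × 841 mm.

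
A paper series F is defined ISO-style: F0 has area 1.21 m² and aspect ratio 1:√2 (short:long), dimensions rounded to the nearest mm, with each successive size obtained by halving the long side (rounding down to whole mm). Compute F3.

327 × 462 mm

Let F0's short side be w mm. w · w√2 = 1.21 m² = 1,210,000 mm², so w ≈ 925.0 mm and w√2 ≈ 1308.1 mm → F0 = 925 × 1308 mm.
F1: ⌊1308/2⌋ × 925 = 654 × 925 mm
F2: ⌊925/2⌋ × 654 = 462 × 654 mm
F3: ⌊654/2⌋ × 462 = 327 × 462 mm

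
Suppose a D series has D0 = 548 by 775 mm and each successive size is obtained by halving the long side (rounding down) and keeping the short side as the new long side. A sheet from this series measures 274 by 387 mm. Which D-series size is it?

D0: 548 × 775 mm
D1: 387 × 548 mm
D2: 274 × 387 mm
D3: 193 × 274 mm
→ matches D2.

D2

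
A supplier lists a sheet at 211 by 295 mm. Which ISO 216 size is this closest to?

Aspect ratio 295/211 ≈ 1.398 (ISO target is √2 ≈ 1.414).
In the A-series (A0 area = 1 m²): A4 = 210 × 297 mm.
Off by 3 mm total — nearest standard size.

A4 (210 × 297 mm)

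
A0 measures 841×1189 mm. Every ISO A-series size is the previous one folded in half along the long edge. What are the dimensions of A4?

210 × 297 mm

A1: ⌊1189/2⌋ × 841 = 594 × 841 mm
A2: ⌊841/2⌋ × 594 = 420 × 594 mm
A3: ⌊594/2⌋ × 420 = 297 × 420 mm
A4: ⌊420/2⌋ × 297 = 210 × 297 mm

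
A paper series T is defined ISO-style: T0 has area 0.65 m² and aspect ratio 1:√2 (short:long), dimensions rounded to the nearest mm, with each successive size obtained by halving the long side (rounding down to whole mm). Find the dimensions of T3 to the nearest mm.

Let T0's short side be w mm. w · w√2 = 0.65 m² = 650,000 mm², so w ≈ 678.0 mm and w√2 ≈ 958.8 mm → T0 = 678 × 959 mm.
T1: ⌊959/2⌋ × 678 = 479 × 678 mm
T2: ⌊678/2⌋ × 479 = 339 × 479 mm
T3: ⌊479/2⌋ × 339 = 239 × 339 mm

239 × 339 mm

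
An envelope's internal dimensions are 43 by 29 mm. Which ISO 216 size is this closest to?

B10 (31 × 44 mm)

Aspect ratio 43/29 ≈ 1.483 (ISO target is √2 ≈ 1.414).
In the B-series (B0 = 1000 × 1414 mm): B10 = 31 × 44 mm.
Off by 3 mm total — nearest standard size.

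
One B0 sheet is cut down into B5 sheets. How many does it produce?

32

Each ISO step halves the sheet: 1 × B0 → 2 × B1 → 4 × B2 → 8 × B3 → …
From B0 to B5 is 5 halving steps: 2^5 = 32.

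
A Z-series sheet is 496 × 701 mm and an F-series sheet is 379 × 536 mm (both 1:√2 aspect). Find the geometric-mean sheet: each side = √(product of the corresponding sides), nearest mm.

Short side: √(496 · 379) = √187984 ≈ 433.6 → 434 mm
Long side: √(701 · 536) = √375736 ≈ 613.0 → 613 mm

434 × 613 mm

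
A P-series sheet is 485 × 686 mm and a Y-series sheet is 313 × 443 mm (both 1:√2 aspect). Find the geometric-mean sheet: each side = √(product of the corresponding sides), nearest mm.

390 × 551 mm

Short side: √(485 · 313) = √151805 ≈ 389.6 → 390 mm
Long side: √(686 · 443) = √303898 ≈ 551.3 → 551 mm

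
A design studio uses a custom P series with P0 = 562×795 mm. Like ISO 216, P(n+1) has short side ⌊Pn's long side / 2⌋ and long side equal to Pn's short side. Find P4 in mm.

140 × 198 mm

P1: ⌊795/2⌋ × 562 = 397 × 562 mm
P2: ⌊562/2⌋ × 397 = 281 × 397 mm
P3: ⌊397/2⌋ × 281 = 198 × 281 mm
P4: ⌊281/2⌋ × 198 = 140 × 198 mm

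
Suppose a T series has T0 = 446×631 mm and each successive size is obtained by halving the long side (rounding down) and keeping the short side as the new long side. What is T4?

111 × 157 mm

T1 = 315 × 446 mm (from T0 by 1 halving).
T2: ⌊446/2⌋ × 315 = 223 × 315 mm
T3: ⌊315/2⌋ × 223 = 157 × 223 mm
T4: ⌊223/2⌋ × 157 = 111 × 157 mm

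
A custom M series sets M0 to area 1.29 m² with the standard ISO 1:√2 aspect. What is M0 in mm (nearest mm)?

955 × 1351 mm

Let the short side be w mm. Then w · w√2 = 1.29 m² = 1,290,000 mm².
w² = 1,290,000/√2, so w ≈ 955.1 mm; long side = w√2 ≈ 1350.7 mm.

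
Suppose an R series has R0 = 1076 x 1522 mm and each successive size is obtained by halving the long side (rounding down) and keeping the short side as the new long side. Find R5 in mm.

R1: ⌊1522/2⌋ × 1076 = 761 × 1076 mm
R2: ⌊1076/2⌋ × 761 = 538 × 761 mm
R3: ⌊761/2⌋ × 538 = 380 × 538 mm
R4: ⌊538/2⌋ × 380 = 269 × 380 mm
R5: ⌊380/2⌋ × 269 = 190 × 269 mm

190 × 269 mm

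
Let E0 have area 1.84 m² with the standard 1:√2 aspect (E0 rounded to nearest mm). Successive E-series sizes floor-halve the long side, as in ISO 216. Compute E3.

Let E0's short side be w mm. w · w√2 = 1.84 m² = 1,840,000 mm², so w ≈ 1140.6 mm and w√2 ≈ 1613.1 mm → E0 = 1141 × 1613 mm.
E1: ⌊1613/2⌋ × 1141 = 806 × 1141 mm
E2: ⌊1141/2⌋ × 806 = 570 × 806 mm
E3: ⌊806/2⌋ × 570 = 403 × 570 mm

403 × 570 mm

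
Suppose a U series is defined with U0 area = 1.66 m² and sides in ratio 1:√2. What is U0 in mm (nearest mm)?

Let the short side be w mm. Then w · w√2 = 1.66 m² = 1,660,000 mm².
w² = 1,660,000/√2, so w ≈ 1083.4 mm; long side = w√2 ≈ 1532.2 mm.

1083 × 1532 mm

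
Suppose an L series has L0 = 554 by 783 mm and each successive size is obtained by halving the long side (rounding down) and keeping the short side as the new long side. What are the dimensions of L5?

L1 = 391 × 554 mm (from L0 by 1 halving).
L2: ⌊554/2⌋ × 391 = 277 × 391 mm
L3: ⌊391/2⌋ × 277 = 195 × 277 mm
L4: ⌊277/2⌋ × 195 = 138 × 195 mm
L5: ⌊195/2⌋ × 138 = 97 × 138 mm

97 × 138 mm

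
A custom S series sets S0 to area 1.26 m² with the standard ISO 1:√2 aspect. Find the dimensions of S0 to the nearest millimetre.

Let the short side be w mm. Then w · w√2 = 1.26 m² = 1,260,000 mm².
w² = 1,260,000/√2, so w ≈ 943.9 mm; long side = w√2 ≈ 1334.9 mm.

944 × 1335 mm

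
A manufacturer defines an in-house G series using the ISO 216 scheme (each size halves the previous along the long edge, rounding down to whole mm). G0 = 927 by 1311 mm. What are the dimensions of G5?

163 × 231 mm

G1: ⌊1311/2⌋ × 927 = 655 × 927 mm
G2: ⌊927/2⌋ × 655 = 463 × 655 mm
G3: ⌊655/2⌋ × 463 = 327 × 463 mm
G4: ⌊463/2⌋ × 327 = 231 × 327 mm
G5: ⌊327/2⌋ × 231 = 163 × 231 mm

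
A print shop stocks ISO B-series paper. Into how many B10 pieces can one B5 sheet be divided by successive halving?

32

Each ISO step halves the sheet: 1 × B5 → 2 × B6 → 4 × B7 → 8 × B8 → …
From B5 to B10 is 5 halving steps: 2^5 = 32.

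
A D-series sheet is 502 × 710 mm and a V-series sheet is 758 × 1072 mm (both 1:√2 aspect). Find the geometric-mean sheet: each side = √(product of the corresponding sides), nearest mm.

Short side: √(502 · 758) = √380516 ≈ 616.9 → 617 mm
Long side: √(710 · 1072) = √761120 ≈ 872.4 → 872 mm

617 × 872 mm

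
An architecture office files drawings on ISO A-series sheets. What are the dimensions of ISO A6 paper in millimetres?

105 × 148 mm

A0 = 841 × 1189 mm (A0 has area 1 m², aspect 1:√2).
A1: ⌊1189/2⌋ × 841 = 594 × 841 mm
A2: ⌊841/2⌋ × 594 = 420 × 594 mm
A3: ⌊594/2⌋ × 420 = 297 × 420 mm
A4: ⌊420/2⌋ × 297 = 210 × 297 mm
A5: ⌊297/2⌋ × 210 = 148 × 210 mm
A6: ⌊210/2⌋ × 148 = 105 × 148 mm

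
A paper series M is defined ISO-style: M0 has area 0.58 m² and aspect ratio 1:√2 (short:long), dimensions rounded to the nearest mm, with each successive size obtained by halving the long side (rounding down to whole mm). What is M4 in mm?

Let M0's short side be w mm. w · w√2 = 0.58 m² = 580,000 mm², so w ≈ 640.4 mm and w√2 ≈ 905.7 mm → M0 = 640 × 906 mm.
M1: ⌊906/2⌋ × 640 = 453 × 640 mm
M2: ⌊640/2⌋ × 453 = 320 × 453 mm
M3: ⌊453/2⌋ × 320 = 226 × 320 mm
M4: ⌊320/2⌋ × 226 = 160 × 226 mm

160 × 226 mm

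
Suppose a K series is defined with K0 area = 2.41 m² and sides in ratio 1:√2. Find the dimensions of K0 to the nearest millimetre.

Let the short side be w mm. Then w · w√2 = 2.41 m² = 2,410,000 mm².
w² = 2,410,000/√2, so w ≈ 1305.4 mm; long side = w√2 ≈ 1846.1 mm.

1305 × 1846 mm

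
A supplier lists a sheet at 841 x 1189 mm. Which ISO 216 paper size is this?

Aspect ratio 1189/841 ≈ 1.414 — close to the ISO √2 ≈ 1.414.
In the A-series (A0 area = 1 m²): A0 = 841 × 1189 mm.

A0 (841 × 1189 mm)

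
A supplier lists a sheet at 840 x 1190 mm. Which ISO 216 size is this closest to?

A0 (841 × 1189 mm)

Aspect ratio 1190/840 ≈ 1.417 — close to the ISO √2 ≈ 1.414.
In the A-series (A0 area = 1 m²): A0 = 841 × 1189 mm.
Off by 2 mm total — nearest standard size.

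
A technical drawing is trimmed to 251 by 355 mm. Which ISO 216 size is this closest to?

Aspect ratio 355/251 ≈ 1.414 — close to the ISO √2 ≈ 1.414.
In the B-series (B0 = 1000 × 1414 mm): B4 = 250 × 353 mm.
Off by 3 mm total — nearest standard size.

B4 (250 × 353 mm)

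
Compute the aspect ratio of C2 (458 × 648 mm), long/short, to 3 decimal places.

1.415

648 / 458 = 1.415
Matches √2 ≈ 1.414 — the ISO 216 defining ratio.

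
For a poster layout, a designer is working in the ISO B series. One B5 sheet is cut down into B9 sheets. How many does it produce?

Each ISO step halves the sheet: 1 × B5 → 2 × B6 → 4 × B7 → 8 × B8 → …
From B5 to B9 is 4 halving steps: 2^4 = 16.

16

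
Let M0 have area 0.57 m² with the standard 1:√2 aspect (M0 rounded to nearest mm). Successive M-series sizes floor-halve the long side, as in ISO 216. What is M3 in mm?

Let M0's short side be w mm. w · w√2 = 0.57 m² = 570,000 mm², so w ≈ 634.9 mm and w√2 ≈ 897.8 mm → M0 = 635 × 898 mm.
M1: ⌊898/2⌋ × 635 = 449 × 635 mm
M2: ⌊635/2⌋ × 449 = 317 × 449 mm
M3: ⌊449/2⌋ × 317 = 224 × 317 mm

224 × 317 mm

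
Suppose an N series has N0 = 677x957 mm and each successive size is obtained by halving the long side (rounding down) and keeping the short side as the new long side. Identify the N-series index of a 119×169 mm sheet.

N0: 677 × 957 mm
N1: 478 × 677 mm
N2: 338 × 478 mm
N3: 239 × 338 mm
N4: 169 × 239 mm
N5: 119 × 169 mm
N6: 84 × 119 mm
→ matches N5.

N5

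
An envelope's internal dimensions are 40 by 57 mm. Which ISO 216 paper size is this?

Aspect ratio 57/40 ≈ 1.425 — close to the ISO √2 ≈ 1.414.
In the C-series (envelope sizes, between A and B): C9 = 40 × 57 mm.

C9 (40 × 57 mm)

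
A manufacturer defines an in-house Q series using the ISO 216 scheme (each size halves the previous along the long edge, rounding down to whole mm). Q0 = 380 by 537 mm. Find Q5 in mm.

67 × 95 mm

Q1: ⌊537/2⌋ × 380 = 268 × 380 mm
Q2: ⌊380/2⌋ × 268 = 190 × 268 mm
Q3: ⌊268/2⌋ × 190 = 134 × 190 mm
Q4: ⌊190/2⌋ × 134 = 95 × 134 mm
Q5: ⌊134/2⌋ × 95 = 67 × 95 mm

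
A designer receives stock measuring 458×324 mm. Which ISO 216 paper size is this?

Aspect ratio 458/324 ≈ 1.414 — close to the ISO √2 ≈ 1.414.
In the C-series (envelope sizes, between A and B): C3 = 324 × 458 mm.

C3 (324 × 458 mm)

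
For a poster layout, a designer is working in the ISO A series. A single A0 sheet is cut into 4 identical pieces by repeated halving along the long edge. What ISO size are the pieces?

4 = 2^2, so 2 halving steps.
A0 → A1 → … → A2 after 2 steps.

A2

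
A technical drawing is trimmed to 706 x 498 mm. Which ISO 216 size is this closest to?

Aspect ratio 706/498 ≈ 1.418 — close to the ISO √2 ≈ 1.414.
In the B-series (B0 = 1000 × 1414 mm): B2 = 500 × 707 mm.
Off by 3 mm total — nearest standard size.

B2 (500 × 707 mm)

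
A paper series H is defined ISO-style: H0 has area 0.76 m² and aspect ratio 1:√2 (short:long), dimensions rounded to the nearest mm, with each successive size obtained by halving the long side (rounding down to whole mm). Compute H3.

259 × 366 mm

Let H0's short side be w mm. w · w√2 = 0.76 m² = 760,000 mm², so w ≈ 733.1 mm and w√2 ≈ 1036.7 mm → H0 = 733 × 1037 mm.
H1: ⌊1037/2⌋ × 733 = 518 × 733 mm
H2: ⌊733/2⌋ × 518 = 366 × 518 mm
H3: ⌊518/2⌋ × 366 = 259 × 366 mm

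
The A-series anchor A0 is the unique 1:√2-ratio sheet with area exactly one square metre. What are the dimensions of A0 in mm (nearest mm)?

841 × 1189 mm

Let the short side be w mm. Then the long side is w√2 and w · w√2 = 10⁶ mm².
w² = 10⁶/√2, so w = 1000 / 2^(1/4) ≈ 840.9 mm; long side = 1000 · 2^(1/4) ≈ 1189.2 mm.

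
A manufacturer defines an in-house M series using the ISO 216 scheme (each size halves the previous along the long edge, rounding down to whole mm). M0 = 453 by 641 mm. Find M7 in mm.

40 × 56 mm

M1 = 320 × 453 mm (from M0 by 1 halving).
M2: ⌊453/2⌋ × 320 = 226 × 320 mm
M3: ⌊320/2⌋ × 226 = 160 × 226 mm
M4: ⌊226/2⌋ × 160 = 113 × 160 mm
M5: ⌊160/2⌋ × 113 = 80 × 113 mm
M6: ⌊113/2⌋ × 80 = 56 × 80 mm
M7: ⌊80/2⌋ × 56 = 40 × 56 mm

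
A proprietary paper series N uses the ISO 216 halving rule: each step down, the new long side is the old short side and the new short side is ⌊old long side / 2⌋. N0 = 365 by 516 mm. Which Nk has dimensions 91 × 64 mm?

N0: 365 × 516 mm
N1: 258 × 365 mm
N2: 182 × 258 mm
N3: 129 × 182 mm
N4: 91 × 129 mm
N5: 64 × 91 mm
N6: 45 × 64 mm
→ matches N5.

N5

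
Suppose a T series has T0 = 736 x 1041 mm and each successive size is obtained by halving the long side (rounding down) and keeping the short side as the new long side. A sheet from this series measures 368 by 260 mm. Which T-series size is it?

T0: 736 × 1041 mm
T1: 520 × 736 mm
T2: 368 × 520 mm
T3: 260 × 368 mm
T4: 184 × 260 mm
→ matches T3.

T3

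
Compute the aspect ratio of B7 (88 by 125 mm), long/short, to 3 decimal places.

125 / 88 = 1.420
ISO 216 targets √2 ≈ 1.414; the +0.006 deviation is from mm rounding.

1.420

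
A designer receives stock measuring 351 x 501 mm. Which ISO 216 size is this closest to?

B3 (353 × 500 mm)

Aspect ratio 501/351 ≈ 1.427 — close to the ISO √2 ≈ 1.414.
In the B-series (B0 = 1000 × 1414 mm): B3 = 353 × 500 mm.
Off by 3 mm total — nearest standard size.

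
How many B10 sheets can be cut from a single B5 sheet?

32

Each ISO step halves the sheet: 1 × B5 → 2 × B6 → 4 × B7 → 8 × B8 → …
From B5 to B10 is 5 halving steps: 2^5 = 32.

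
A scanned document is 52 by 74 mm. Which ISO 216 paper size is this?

A8 (52 × 74 mm)

Aspect ratio 74/52 ≈ 1.423 — close to the ISO √2 ≈ 1.414.
In the A-series (A0 area = 1 m²): A8 = 52 × 74 mm.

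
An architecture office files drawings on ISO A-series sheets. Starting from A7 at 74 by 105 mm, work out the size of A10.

26 × 37 mm

A8: ⌊105/2⌋ × 74 = 52 × 74 mm
A9: ⌊74/2⌋ × 52 = 37 × 52 mm
A10: ⌊52/2⌋ × 37 = 26 × 37 mm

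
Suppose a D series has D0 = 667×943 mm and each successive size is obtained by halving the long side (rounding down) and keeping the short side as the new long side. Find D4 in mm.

166 × 235 mm

D1 = 471 × 667 mm (from D0 by 1 halving).
D2: ⌊667/2⌋ × 471 = 333 × 471 mm
D3: ⌊471/2⌋ × 333 = 235 × 333 mm
D4: ⌊333/2⌋ × 235 = 166 × 235 mm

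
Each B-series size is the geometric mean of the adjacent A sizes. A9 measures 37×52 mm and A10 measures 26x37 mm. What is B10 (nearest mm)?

Short side: √(37 · 26) = √962 ≈ 31.0 → 31 mm
Long side: √(52 · 37) = √1924 ≈ 43.9 → 44 mm

31 × 44 mm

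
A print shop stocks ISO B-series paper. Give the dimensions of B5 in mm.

B0 = 1000 × 1414 mm (B0 has a 1000 mm short side, aspect 1:√2).
B1: ⌊1414/2⌋ × 1000 = 707 × 1000 mm
B2: ⌊1000/2⌋ × 707 = 500 × 707 mm
B3: ⌊707/2⌋ × 500 = 353 × 500 mm
B4: ⌊500/2⌋ × 353 = 250 × 353 mm
B5: ⌊353/2⌋ × 250 = 176 × 250 mm

176 × 250 mm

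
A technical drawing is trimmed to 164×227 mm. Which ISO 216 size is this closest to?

Aspect ratio 227/164 ≈ 1.384 (ISO target is √2 ≈ 1.414).
In the C-series (envelope sizes, between A and B): C5 = 162 × 229 mm.
Off by 4 mm total — nearest standard size.

C5 (162 × 229 mm)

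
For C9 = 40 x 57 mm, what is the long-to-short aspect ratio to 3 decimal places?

1.425

57 / 40 = 1.425
ISO 216 targets √2 ≈ 1.414; the +0.011 deviation is from mm rounding.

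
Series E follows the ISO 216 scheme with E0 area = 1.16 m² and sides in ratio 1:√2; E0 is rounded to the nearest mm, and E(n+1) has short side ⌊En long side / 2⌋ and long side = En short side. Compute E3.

Let E0's short side be w mm. w · w√2 = 1.16 m² = 1,160,000 mm², so w ≈ 905.7 mm and w√2 ≈ 1280.8 mm → E0 = 906 × 1281 mm.
E1: ⌊1281/2⌋ × 906 = 640 × 906 mm
E2: ⌊906/2⌋ × 640 = 453 × 640 mm
E3: ⌊640/2⌋ × 453 = 320 × 453 mm

320 × 453 mm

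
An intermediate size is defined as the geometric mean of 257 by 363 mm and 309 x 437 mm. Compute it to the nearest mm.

Short side: √(257 · 309) = √79413 ≈ 281.8 → 282 mm
Long side: √(363 · 437) = √158631 ≈ 398.3 → 398 mm

282 × 398 mm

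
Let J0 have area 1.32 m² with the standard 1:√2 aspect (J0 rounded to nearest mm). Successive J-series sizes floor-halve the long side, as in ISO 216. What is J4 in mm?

Let J0's short side be w mm. w · w√2 = 1.32 m² = 1,320,000 mm², so w ≈ 966.1 mm and w√2 ≈ 1366.3 mm → J0 = 966 × 1366 mm.
J1: ⌊1366/2⌋ × 966 = 683 × 966 mm
J2: ⌊966/2⌋ × 683 = 483 × 683 mm
J3: ⌊683/2⌋ × 483 = 341 × 483 mm
J4: ⌊483/2⌋ × 341 = 241 × 341 mm

241 × 341 mm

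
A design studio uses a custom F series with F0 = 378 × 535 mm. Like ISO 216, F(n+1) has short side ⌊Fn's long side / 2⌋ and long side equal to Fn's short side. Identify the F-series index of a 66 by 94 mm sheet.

F0: 378 × 535 mm
F1: 267 × 378 mm
F2: 189 × 267 mm
F3: 133 × 189 mm
F4: 94 × 133 mm
F5: 66 × 94 mm
F6: 47 × 66 mm
→ matches F5.

F5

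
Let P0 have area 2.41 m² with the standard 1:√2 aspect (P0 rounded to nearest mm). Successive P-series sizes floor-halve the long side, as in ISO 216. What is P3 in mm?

461 × 652 mm

Let P0's short side be w mm. w · w√2 = 2.41 m² = 2,410,000 mm², so w ≈ 1305.4 mm and w√2 ≈ 1846.1 mm → P0 = 1305 × 1846 mm.
P1: ⌊1846/2⌋ × 1305 = 923 × 1305 mm
P2: ⌊1305/2⌋ × 923 = 652 × 923 mm
P3: ⌊923/2⌋ × 652 = 461 × 652 mm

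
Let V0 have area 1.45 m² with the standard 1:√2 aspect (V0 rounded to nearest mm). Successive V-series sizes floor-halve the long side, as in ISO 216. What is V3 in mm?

Let V0's short side be w mm. w · w√2 = 1.45 m² = 1,450,000 mm², so w ≈ 1012.6 mm and w√2 ≈ 1432.0 mm → V0 = 1013 × 1432 mm.
V1: ⌊1432/2⌋ × 1013 = 716 × 1013 mm
V2: ⌊1013/2⌋ × 716 = 506 × 716 mm
V3: ⌊716/2⌋ × 506 = 358 × 506 mm

358 × 506 mm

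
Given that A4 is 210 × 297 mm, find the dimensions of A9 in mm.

37 × 52 mm

A5: ⌊297/2⌋ × 210 = 148 × 210 mm
A6: ⌊210/2⌋ × 148 = 105 × 148 mm
A7: ⌊148/2⌋ × 105 = 74 × 105 mm
A8: ⌊105/2⌋ × 74 = 52 × 74 mm
A9: ⌊74/2⌋ × 52 = 37 × 52 mm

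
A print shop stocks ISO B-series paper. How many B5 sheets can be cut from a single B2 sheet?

Each ISO step halves the sheet: 1 × B2 → 2 × B3 → 4 × B4 → 8 × B5
From B2 to B5 is 3 halving steps: 2^3 = 8.

8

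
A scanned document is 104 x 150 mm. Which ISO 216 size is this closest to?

A6 (105 × 148 mm)

Aspect ratio 150/104 ≈ 1.442 (ISO target is √2 ≈ 1.414).
In the A-series (A0 area = 1 m²): A6 = 105 × 148 mm.
Off by 3 mm total — nearest standard size.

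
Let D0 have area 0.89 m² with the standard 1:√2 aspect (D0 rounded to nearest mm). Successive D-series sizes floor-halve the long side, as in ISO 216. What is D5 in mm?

Let D0's short side be w mm. w · w√2 = 0.89 m² = 890,000 mm², so w ≈ 793.3 mm and w√2 ≈ 1121.9 mm → D0 = 793 × 1122 mm.
D1: ⌊1122/2⌋ × 793 = 561 × 793 mm
D2: ⌊793/2⌋ × 561 = 396 × 561 mm
D3: ⌊561/2⌋ × 396 = 280 × 396 mm
D4: ⌊396/2⌋ × 280 = 198 × 280 mm
D5: ⌊280/2⌋ × 198 = 140 × 198 mm

140 × 198 mm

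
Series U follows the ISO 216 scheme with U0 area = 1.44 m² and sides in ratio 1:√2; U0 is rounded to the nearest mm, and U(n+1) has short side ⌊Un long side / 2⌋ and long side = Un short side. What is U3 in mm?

Let U0's short side be w mm. w · w√2 = 1.44 m² = 1,440,000 mm², so w ≈ 1009.1 mm and w√2 ≈ 1427.0 mm → U0 = 1009 × 1427 mm.
U1: ⌊1427/2⌋ × 1009 = 713 × 1009 mm
U2: ⌊1009/2⌋ × 713 = 504 × 713 mm
U3: ⌊713/2⌋ × 504 = 356 × 504 mm

356 × 504 mm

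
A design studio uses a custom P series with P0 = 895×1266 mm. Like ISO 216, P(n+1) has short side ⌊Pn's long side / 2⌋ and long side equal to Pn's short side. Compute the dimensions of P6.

111 × 158 mm

P1: ⌊1266/2⌋ × 895 = 633 × 895 mm
P2: ⌊895/2⌋ × 633 = 447 × 633 mm
P3: ⌊633/2⌋ × 447 = 316 × 447 mm
P4: ⌊447/2⌋ × 316 = 223 × 316 mm
P5: ⌊316/2⌋ × 223 = 158 × 223 mm
P6: ⌊223/2⌋ × 158 = 111 × 158 mm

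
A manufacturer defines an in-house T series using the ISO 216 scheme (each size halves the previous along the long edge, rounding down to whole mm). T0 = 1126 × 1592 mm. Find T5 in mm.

199 × 281 mm

T1: ⌊1592/2⌋ × 1126 = 796 × 1126 mm
T2: ⌊1126/2⌋ × 796 = 563 × 796 mm
T3: ⌊796/2⌋ × 563 = 398 × 563 mm
T4: ⌊563/2⌋ × 398 = 281 × 398 mm
T5: ⌊398/2⌋ × 281 = 199 × 281 mm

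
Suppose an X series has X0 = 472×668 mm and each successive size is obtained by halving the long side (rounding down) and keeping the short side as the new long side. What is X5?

83 × 118 mm

X1: ⌊668/2⌋ × 472 = 334 × 472 mm
X2: ⌊472/2⌋ × 334 = 236 × 334 mm
X3: ⌊334/2⌋ × 236 = 167 × 236 mm
X4: ⌊236/2⌋ × 167 = 118 × 167 mm
X5: ⌊167/2⌋ × 118 = 83 × 118 mm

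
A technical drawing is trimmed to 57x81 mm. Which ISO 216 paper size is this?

Aspect ratio 81/57 ≈ 1.421 — close to the ISO √2 ≈ 1.414.
In the C-series (envelope sizes, between A and B): C8 = 57 × 81 mm.

C8 (57 × 81 mm)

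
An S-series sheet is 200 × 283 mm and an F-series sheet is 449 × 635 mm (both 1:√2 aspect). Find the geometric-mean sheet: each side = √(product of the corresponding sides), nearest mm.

300 × 424 mm

Short side: √(200 · 449) = √89800 ≈ 299.7 → 300 mm
Long side: √(283 · 635) = √179705 ≈ 423.9 → 424 mm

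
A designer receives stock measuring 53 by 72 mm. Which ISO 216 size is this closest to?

Aspect ratio 72/53 ≈ 1.358 (ISO target is √2 ≈ 1.414).
In the A-series (A0 area = 1 m²): A8 = 52 × 74 mm.
Off by 3 mm total — nearest standard size.

A8 (52 × 74 mm)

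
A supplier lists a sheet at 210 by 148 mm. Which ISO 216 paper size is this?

Aspect ratio 210/148 ≈ 1.419 — close to the ISO √2 ≈ 1.414.
In the A-series (A0 area = 1 m²): A5 = 148 × 210 mm.

A5 (148 × 210 mm)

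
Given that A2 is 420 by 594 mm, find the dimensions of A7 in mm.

74 × 105 mm

A3: ⌊594/2⌋ × 420 = 297 × 420 mm
A4: ⌊420/2⌋ × 297 = 210 × 297 mm
A5: ⌊297/2⌋ × 210 = 148 × 210 mm
A6: ⌊210/2⌋ × 148 = 105 × 148 mm
A7: ⌊148/2⌋ × 105 = 74 × 105 mm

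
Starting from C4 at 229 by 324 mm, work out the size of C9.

40 × 57 mm

C5: ⌊324/2⌋ × 229 = 162 × 229 mm
C6: ⌊229/2⌋ × 162 = 114 × 162 mm
C7: ⌊162/2⌋ × 114 = 81 × 114 mm
C8: ⌊114/2⌋ × 81 = 57 × 81 mm
C9: ⌊81/2⌋ × 57 = 40 × 57 mm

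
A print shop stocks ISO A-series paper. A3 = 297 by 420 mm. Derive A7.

74 × 105 mm

A4: ⌊420/2⌋ × 297 = 210 × 297 mm
A5: ⌊297/2⌋ × 210 = 148 × 210 mm
A6: ⌊210/2⌋ × 148 = 105 × 148 mm
A7: ⌊148/2⌋ × 105 = 74 × 105 mm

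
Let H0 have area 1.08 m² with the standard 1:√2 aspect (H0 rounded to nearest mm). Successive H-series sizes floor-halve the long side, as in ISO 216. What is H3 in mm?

Let H0's short side be w mm. w · w√2 = 1.08 m² = 1,080,000 mm², so w ≈ 873.9 mm and w√2 ≈ 1235.9 mm → H0 = 874 × 1236 mm.
H1: ⌊1236/2⌋ × 874 = 618 × 874 mm
H2: ⌊874/2⌋ × 618 = 437 × 618 mm
H3: ⌊618/2⌋ × 437 = 309 × 437 mm

309 × 437 mm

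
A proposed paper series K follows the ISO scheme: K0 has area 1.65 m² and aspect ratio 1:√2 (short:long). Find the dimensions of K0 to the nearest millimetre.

Let the short side be w mm. Then w · w√2 = 1.65 m² = 1,650,000 mm².
w² = 1,650,000/√2, so w ≈ 1080.2 mm; long side = w√2 ≈ 1527.6 mm.

1080 × 1528 mm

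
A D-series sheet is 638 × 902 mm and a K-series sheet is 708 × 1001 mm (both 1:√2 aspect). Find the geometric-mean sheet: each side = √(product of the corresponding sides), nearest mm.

672 × 950 mm

Short side: √(638 · 708) = √451704 ≈ 672.1 → 672 mm
Long side: √(902 · 1001) = √902902 ≈ 950.2 → 950 mm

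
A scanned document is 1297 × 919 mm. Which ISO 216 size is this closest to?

Aspect ratio 1297/919 ≈ 1.411 — close to the ISO √2 ≈ 1.414.
In the C-series (envelope sizes, between A and B): C0 = 917 × 1297 mm.
Off by 2 mm total — nearest standard size.

C0 (917 × 1297 mm)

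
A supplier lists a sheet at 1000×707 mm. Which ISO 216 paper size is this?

B1 (707 × 1000 mm)

Aspect ratio 1000/707 ≈ 1.414 — close to the ISO √2 ≈ 1.414.
In the B-series (B0 = 1000 × 1414 mm): B1 = 707 × 1000 mm.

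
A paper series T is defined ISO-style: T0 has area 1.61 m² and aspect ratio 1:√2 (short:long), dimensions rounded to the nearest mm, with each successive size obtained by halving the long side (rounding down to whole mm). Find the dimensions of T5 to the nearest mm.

188 × 266 mm

Let T0's short side be w mm. w · w√2 = 1.61 m² = 1,610,000 mm², so w ≈ 1067.0 mm and w√2 ≈ 1508.9 mm → T0 = 1067 × 1509 mm.
T1: ⌊1509/2⌋ × 1067 = 754 × 1067 mm
T2: ⌊1067/2⌋ × 754 = 533 × 754 mm
T3: ⌊754/2⌋ × 533 = 377 × 533 mm
T4: ⌊533/2⌋ × 377 = 266 × 377 mm
T5: ⌊377/2⌋ × 266 = 188 × 266 mm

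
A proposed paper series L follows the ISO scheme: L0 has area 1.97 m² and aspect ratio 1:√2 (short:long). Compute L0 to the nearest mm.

Let the short side be w mm. Then w · w√2 = 1.97 m² = 1,970,000 mm².
w² = 1,970,000/√2, so w ≈ 1180.3 mm; long side = w√2 ≈ 1669.1 mm.

1180 × 1669 mm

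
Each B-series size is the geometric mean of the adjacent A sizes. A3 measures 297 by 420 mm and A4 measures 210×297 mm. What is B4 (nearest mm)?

250 × 353 mm

Short side: √(297 · 210) = √62370 ≈ 249.7 → 250 mm
Long side: √(420 · 297) = √124740 ≈ 353.2 → 353 mm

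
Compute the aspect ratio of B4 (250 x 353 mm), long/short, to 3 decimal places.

1.412

353 / 250 = 1.412
ISO 216 targets √2 ≈ 1.414; the -0.002 deviation is from mm rounding.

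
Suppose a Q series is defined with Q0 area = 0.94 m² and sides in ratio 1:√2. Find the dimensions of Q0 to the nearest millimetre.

Let the short side be w mm. Then w · w√2 = 0.94 m² = 940,000 mm².
w² = 940,000/√2, so w ≈ 815.3 mm; long side = w√2 ≈ 1153.0 mm.

815 × 1153 mm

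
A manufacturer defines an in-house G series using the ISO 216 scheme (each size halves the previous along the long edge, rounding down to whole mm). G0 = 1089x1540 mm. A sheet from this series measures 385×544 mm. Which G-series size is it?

G0: 1089 × 1540 mm
G1: 770 × 1089 mm
G2: 544 × 770 mm
G3: 385 × 544 mm
G4: 272 × 385 mm
→ matches G3.

G3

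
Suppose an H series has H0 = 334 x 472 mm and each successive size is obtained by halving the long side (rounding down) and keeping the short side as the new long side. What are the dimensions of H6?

41 × 59 mm

H1: ⌊472/2⌋ × 334 = 236 × 334 mm
H2: ⌊334/2⌋ × 236 = 167 × 236 mm
H3: ⌊236/2⌋ × 167 = 118 × 167 mm
H4: ⌊167/2⌋ × 118 = 83 × 118 mm
H5: ⌊118/2⌋ × 83 = 59 × 83 mm
H6: ⌊83/2⌋ × 59 = 41 × 59 mm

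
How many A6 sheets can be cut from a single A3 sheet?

Each ISO step halves the sheet: 1 × A3 → 2 × A4 → 4 × A5 → 8 × A6
From A3 to A6 is 3 halving steps: 2^3 = 8.

8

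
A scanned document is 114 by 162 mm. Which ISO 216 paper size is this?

Aspect ratio 162/114 ≈ 1.421 — close to the ISO √2 ≈ 1.414.
In the C-series (envelope sizes, between A and B): C6 = 114 × 162 mm.

C6 (114 × 162 mm)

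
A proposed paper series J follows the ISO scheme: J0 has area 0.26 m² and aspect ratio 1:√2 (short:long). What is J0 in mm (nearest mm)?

Let the short side be w mm. Then w · w√2 = 0.26 m² = 260,000 mm².
w² = 260,000/√2, so w ≈ 428.8 mm; long side = w√2 ≈ 606.4 mm.

429 × 606 mm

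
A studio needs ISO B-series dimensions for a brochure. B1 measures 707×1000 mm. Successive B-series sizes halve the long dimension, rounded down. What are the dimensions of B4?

250 × 353 mm

B2: ⌊1000/2⌋ × 707 = 500 × 707 mm
B3: ⌊707/2⌋ × 500 = 353 × 500 mm
B4: ⌊500/2⌋ × 353 = 250 × 353 mm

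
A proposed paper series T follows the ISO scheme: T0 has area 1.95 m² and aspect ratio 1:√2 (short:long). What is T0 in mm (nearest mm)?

Let the short side be w mm. Then w · w√2 = 1.95 m² = 1,950,000 mm².
w² = 1,950,000/√2, so w ≈ 1174.2 mm; long side = w√2 ≈ 1660.6 mm.

1174 × 1661 mm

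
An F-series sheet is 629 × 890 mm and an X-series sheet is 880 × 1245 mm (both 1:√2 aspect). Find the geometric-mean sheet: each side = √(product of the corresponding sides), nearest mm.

Short side: √(629 · 880) = √553520 ≈ 744.0 → 744 mm
Long side: √(890 · 1245) = √1108050 ≈ 1052.6 → 1053 mm

744 × 1053 mm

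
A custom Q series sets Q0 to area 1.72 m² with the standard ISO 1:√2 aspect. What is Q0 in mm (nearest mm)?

Let the short side be w mm. Then w · w√2 = 1.72 m² = 1,720,000 mm².
w² = 1,720,000/√2, so w ≈ 1102.8 mm; long side = w√2 ≈ 1559.6 mm.

1103 × 1560 mm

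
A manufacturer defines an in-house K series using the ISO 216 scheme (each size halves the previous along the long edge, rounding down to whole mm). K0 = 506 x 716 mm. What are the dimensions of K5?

K1: ⌊716/2⌋ × 506 = 358 × 506 mm
K2: ⌊506/2⌋ × 358 = 253 × 358 mm
K3: ⌊358/2⌋ × 253 = 179 × 253 mm
K4: ⌊253/2⌋ × 179 = 126 × 179 mm
K5: ⌊179/2⌋ × 126 = 89 × 126 mm

89 × 126 mm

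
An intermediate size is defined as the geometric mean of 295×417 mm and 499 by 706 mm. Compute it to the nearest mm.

Short side: √(295 · 499) = √147205 ≈ 383.7 → 384 mm
Long side: √(417 · 706) = √294402 ≈ 542.6 → 543 mm

384 × 543 mm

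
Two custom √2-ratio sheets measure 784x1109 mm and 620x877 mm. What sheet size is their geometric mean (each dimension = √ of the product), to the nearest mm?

Short side: √(784 · 620) = √486080 ≈ 697.2 → 697 mm
Long side: √(1109 · 877) = √972593 ≈ 986.2 → 986 mm

697 × 986 mm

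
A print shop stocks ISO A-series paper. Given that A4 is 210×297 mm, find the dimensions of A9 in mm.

A5: ⌊297/2⌋ × 210 = 148 × 210 mm
A6: ⌊210/2⌋ × 148 = 105 × 148 mm
A7: ⌊148/2⌋ × 105 = 74 × 105 mm
A8: ⌊105/2⌋ × 74 = 52 × 74 mm
A9: ⌊74/2⌋ × 52 = 37 × 52 mm

37 × 52 mm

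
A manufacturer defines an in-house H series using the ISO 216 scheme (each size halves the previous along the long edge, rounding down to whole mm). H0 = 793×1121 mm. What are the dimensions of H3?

280 × 396 mm

H1: ⌊1121/2⌋ × 793 = 560 × 793 mm
H2: ⌊793/2⌋ × 560 = 396 × 560 mm
H3: ⌊560/2⌋ × 396 = 280 × 396 mm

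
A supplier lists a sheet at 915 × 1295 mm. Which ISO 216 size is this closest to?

Aspect ratio 1295/915 ≈ 1.415 — close to the ISO √2 ≈ 1.414.
In the C-series (envelope sizes, between A and B): C0 = 917 × 1297 mm.
Off by 4 mm total — nearest standard size.

C0 (917 × 1297 mm)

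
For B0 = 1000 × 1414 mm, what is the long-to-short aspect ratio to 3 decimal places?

1414 / 1000 = 1.414
Matches √2 ≈ 1.414 — the ISO 216 defining ratio.

1.414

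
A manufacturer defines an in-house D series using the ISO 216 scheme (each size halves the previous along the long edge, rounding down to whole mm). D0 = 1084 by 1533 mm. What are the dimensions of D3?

D1 = 766 × 1084 mm (from D0 by 1 halving).
D2: ⌊1084/2⌋ × 766 = 542 × 766 mm
D3: ⌊766/2⌋ × 542 = 383 × 542 mm

383 × 542 mm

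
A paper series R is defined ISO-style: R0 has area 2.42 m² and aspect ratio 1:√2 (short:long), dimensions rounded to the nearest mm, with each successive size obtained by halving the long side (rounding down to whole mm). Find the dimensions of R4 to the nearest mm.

Let R0's short side be w mm. w · w√2 = 2.42 m² = 2,420,000 mm², so w ≈ 1308.1 mm and w√2 ≈ 1850.0 mm → R0 = 1308 × 1850 mm.
R1: ⌊1850/2⌋ × 1308 = 925 × 1308 mm
R2: ⌊1308/2⌋ × 925 = 654 × 925 mm
R3: ⌊925/2⌋ × 654 = 462 × 654 mm
R4: ⌊654/2⌋ × 462 = 327 × 462 mm

327 × 462 mm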